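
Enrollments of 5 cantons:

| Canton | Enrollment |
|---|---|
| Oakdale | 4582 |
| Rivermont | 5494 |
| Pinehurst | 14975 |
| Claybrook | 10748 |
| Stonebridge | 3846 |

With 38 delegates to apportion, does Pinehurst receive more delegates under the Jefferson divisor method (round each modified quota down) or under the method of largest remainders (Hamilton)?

Jefferson: Oakdale 4, Rivermont 5, Pinehurst 15, Claybrook 11, Stonebridge 3.
Hamilton: Oakdale 5, Rivermont 5, Pinehurst 14, Claybrook 10, Stonebridge 4.
Pinehurst gets 15 under Jefferson and 14 under Hamilton.

Jefferson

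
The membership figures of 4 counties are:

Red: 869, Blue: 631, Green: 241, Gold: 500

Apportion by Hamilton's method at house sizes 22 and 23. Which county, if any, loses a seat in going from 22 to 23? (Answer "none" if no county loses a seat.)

none

At 22 seats: Red 9, Blue 6, Green 2, Gold 5.
At 23 seats: Red 9, Blue 7, Green 2, Gold 5.
No county's allocation decreased.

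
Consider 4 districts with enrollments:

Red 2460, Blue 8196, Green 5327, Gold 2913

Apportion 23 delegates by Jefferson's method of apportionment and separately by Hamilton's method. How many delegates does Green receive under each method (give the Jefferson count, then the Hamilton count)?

Jefferson: Red 3, Blue 10, Green 7, Gold 3.
Hamilton: Red 3, Blue 10, Green 6, Gold 4.
Green gets 7 under Jefferson and 6 under Hamilton.

7 and 6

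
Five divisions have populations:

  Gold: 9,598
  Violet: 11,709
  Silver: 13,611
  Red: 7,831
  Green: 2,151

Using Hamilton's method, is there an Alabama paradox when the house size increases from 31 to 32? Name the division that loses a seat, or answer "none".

At 31 seats: Gold 7, Violet 8, Silver 9, Red 5, Green 2.
At 32 seats: Gold 7, Violet 8, Silver 10, Red 6, Green 1.
Green drops from 2 to 1.

Green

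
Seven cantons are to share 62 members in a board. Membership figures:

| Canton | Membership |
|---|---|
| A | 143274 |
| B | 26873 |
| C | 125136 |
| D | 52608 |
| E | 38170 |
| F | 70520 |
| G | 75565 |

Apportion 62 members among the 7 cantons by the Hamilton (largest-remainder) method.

A=17, B=3, C=15, D=6, E=4, F=8, G=9

Total 532146; standard divisor 532146/62 = 8583.
Standard quotas: A 16.6928, B 3.1310, C 14.5795, D 6.1293, E 4.4472, F 8.2162, G 8.8040.
Lower quotas: A 16, B 3, C 14, D 6, E 4, F 8, G 8 (sum 59, leaving 3 seats).
Remainders in descending order: G 0.8040, A 0.6928, C 0.5795, E 0.4472, F 0.2162, B 0.1310, D 0.1293.
The surplus seats go to G, A, C.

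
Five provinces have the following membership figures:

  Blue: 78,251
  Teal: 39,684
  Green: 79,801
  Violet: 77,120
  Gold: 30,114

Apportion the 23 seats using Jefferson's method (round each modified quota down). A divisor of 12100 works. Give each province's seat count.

Blue 6; Teal 3; Green 6; Violet 6; Gold 2

With modified divisor 12100: modified quotas Blue 6.467, Teal 3.280, Green 6.595, Violet 6.374, Gold 2.489.
Rounding down: Blue 6, Teal 3, Green 6, Violet 6, Gold 2 (total 23).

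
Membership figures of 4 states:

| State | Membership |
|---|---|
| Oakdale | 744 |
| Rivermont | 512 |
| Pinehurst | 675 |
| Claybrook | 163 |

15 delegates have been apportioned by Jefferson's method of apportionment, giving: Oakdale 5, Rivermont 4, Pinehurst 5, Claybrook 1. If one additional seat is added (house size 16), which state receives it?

Oakdale

Priority for the next seat is population ÷ (current seats + 1).
Priorities: Oakdale 124.000, Rivermont 102.400, Pinehurst 112.500, Claybrook 81.500.
Highest priority: Oakdale.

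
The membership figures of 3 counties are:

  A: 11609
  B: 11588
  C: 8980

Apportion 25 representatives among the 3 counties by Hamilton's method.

Total 32177; standard divisor 32177/25 ≈ 1287.08.
Standard quotas: A 9.0196, B 9.0033, C 6.9770.
Lower quotas: A 9, B 9, C 6 (sum 24, leaving 1 seat).
Remainders in descending order: C 0.9770, A 0.0196, B 0.0033.
The surplus seat goes to C.

A 9, B 9, C 7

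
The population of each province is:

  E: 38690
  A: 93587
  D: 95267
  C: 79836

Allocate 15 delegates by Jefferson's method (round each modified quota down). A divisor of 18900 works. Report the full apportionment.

E 2, A 4, D 5, C 4

With modified divisor 18900: modified quotas E 2.047, A 4.952, D 5.041, C 4.224.
Rounding down: E 2, A 4, D 5, C 4 (total 15).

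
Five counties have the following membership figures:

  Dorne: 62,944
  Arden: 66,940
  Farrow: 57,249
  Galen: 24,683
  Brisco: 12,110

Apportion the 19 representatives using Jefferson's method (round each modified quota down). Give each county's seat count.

Standard divisor 223926/19 ≈ 11785.579; standard quotas: Dorne 5.341, Arden 5.680, Farrow 4.858, Galen 2.094, Brisco 1.028.
Rounding down gives 5, 5, 4, 2, 1 = 17 seats, so the divisor must be adjusted.
With modified divisor 10800: modified quotas Dorne 5.828, Arden 6.198, Farrow 5.301, Galen 2.285, Brisco 1.121.
Rounding down: Dorne 5, Arden 6, Farrow 5, Galen 2, Brisco 1 (total 19).

Dorne: 5, Arden: 6, Farrow: 5, Galen: 2, Brisco: 1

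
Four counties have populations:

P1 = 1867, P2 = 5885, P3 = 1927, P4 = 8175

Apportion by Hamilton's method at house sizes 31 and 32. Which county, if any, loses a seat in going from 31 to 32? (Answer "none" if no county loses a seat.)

At 31 seats: P1 3, P2 10, P3 4, P4 14.
At 32 seats: P1 3, P2 11, P3 3, P4 15.
P3 drops from 4 to 3.

P3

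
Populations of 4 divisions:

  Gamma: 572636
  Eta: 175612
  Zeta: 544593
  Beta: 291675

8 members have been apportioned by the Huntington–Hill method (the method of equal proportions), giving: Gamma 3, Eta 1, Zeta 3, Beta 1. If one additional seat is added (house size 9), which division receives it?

Beta

Priority for the next seat is population ÷ (√(s·(s+1))).
Priorities: Gamma 165305.774, Eta 124176.436, Zeta 157210.458, Beta 206245.370.
Highest priority: Beta.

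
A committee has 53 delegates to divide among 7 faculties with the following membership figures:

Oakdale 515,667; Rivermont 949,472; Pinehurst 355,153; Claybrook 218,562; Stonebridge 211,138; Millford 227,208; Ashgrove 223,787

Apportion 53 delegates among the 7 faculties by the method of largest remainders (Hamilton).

Standard divisor: 2700987 ÷ 53 ≈ 50962.019.
Standard quotas: Oakdale 10.1187, Rivermont 18.6310, Pinehurst 6.9690, Claybrook 4.2887, Stonebridge 4.1430, Millford 4.4584, Ashgrove 4.3913.
Lower quotas: Oakdale 10, Rivermont 18, Pinehurst 6, Claybrook 4, Stonebridge 4, Millford 4, Ashgrove 4 (sum 50, leaving 3 seats).
Remainders in descending order: Pinehurst 0.9690, Rivermont 0.6310, Millford 0.4584, Ashgrove 0.3913, Claybrook 0.2887, Stonebridge 0.1430, Oakdale 0.1187.
Largest remainders: Pinehurst, Rivermont, Millford receive the extra seats.

Oakdale: 10, Rivermont: 19, Pinehurst: 7, Claybrook: 4, Stonebridge: 4, Millford: 5, Ashgrove: 4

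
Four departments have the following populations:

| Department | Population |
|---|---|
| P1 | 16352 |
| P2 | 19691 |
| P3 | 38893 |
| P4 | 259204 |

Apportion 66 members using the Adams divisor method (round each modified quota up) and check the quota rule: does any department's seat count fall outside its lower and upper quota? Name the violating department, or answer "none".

Standard quotas: P1 3.230, P2 3.889, P3 7.682, P4 51.198.
Adams allocation: P1 4, P2 4, P3 8, P4 50.
P4 has quota 51.198 (lower 51, upper 52) but receives 50 — outside the quota interval.

P4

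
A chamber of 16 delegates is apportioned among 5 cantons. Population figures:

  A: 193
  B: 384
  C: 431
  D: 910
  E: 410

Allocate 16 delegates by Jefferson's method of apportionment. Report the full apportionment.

A 1, B 2, C 3, D 7, E 3

Standard divisor 2328/16 ≈ 145.5; standard quotas: A 1.326, B 2.639, C 2.962, D 6.254, E 2.818.
Rounding down gives 1, 2, 2, 6, 2 = 13 seats, so the divisor must be adjusted.
With modified divisor 129: modified quotas A 1.496, B 2.977, C 3.341, D 7.054, E 3.178.
Rounding down: A 1, B 2, C 3, D 7, E 3 (total 16).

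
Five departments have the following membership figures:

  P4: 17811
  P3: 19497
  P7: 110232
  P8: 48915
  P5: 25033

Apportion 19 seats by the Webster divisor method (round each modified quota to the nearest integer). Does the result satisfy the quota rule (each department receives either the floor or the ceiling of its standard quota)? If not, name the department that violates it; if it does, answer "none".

Standard quotas: P4 1.528, P3 1.673, P7 9.456, P8 4.196, P5 2.147.
Webster allocation: P4 2, P3 2, P7 9, P8 4, P5 2.
Every allocation lies between the lower and upper quota.

none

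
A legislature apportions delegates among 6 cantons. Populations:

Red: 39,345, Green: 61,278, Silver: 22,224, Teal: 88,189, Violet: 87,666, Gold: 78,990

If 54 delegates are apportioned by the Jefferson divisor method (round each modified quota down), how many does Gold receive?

Standard divisor 377692/54 ≈ 6994.296; standard quotas: Red 5.625, Green 8.761, Silver 3.177, Teal 12.609, Violet 12.534, Gold 11.293.
Rounding down gives 5, 8, 3, 12, 12, 11 = 51 seats, so the divisor must be adjusted.
With modified divisor 6700: modified quotas Red 5.872, Green 9.146, Silver 3.317, Teal 13.163, Violet 13.084, Gold 11.790.
Rounding down: Red 5, Green 9, Silver 3, Teal 13, Violet 13, Gold 11 (total 54).
Gold receives 11.

11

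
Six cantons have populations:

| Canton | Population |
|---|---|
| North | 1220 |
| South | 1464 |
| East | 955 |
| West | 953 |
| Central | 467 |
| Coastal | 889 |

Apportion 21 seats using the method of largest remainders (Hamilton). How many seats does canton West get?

Standard divisor: 5948 ÷ 21 ≈ 283.238.
Standard quotas: North 4.307, South 5.169, East 3.372, West 3.365, Central 1.649, Coastal 3.139.
Lower quotas: North 4, South 5, East 3, West 3, Central 1, Coastal 3 (sum 19, leaving 2 seats).
Remainders in descending order: Central 0.649, East 0.372, West 0.365, North 0.307, South 0.169, Coastal 0.139.
Largest remainders: Central, East receive the extra seats.
West receives 3.

3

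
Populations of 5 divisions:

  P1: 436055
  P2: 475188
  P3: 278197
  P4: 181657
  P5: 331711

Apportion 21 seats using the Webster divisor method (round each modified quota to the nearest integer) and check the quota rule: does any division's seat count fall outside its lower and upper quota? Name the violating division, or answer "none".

none

Standard quotas: P1 5.378, P2 5.860, P3 3.431, P4 2.240, P5 4.091.
Webster allocation: P1 5, P2 6, P3 4, P4 2, P5 4.
Every allocation lies between the lower and upper quota.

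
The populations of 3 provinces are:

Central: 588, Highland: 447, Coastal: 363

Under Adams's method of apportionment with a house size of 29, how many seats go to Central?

Standard divisor 1398/29 ≈ 48.207; standard quotas: Central 12.197, Highland 9.273, Coastal 7.530.
Rounding up gives 13, 10, 8 = 31 seats, so the divisor must be adjusted.
With modified divisor 50: modified quotas Central 11.760, Highland 8.940, Coastal 7.260.
Rounding up: Central 12, Highland 9, Coastal 8 (total 29).
Central receives 12.

12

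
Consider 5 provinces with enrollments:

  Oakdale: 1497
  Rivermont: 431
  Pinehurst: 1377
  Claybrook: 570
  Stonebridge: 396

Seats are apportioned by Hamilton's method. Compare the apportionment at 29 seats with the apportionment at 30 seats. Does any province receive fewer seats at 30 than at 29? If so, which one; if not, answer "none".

At 29 seats: Oakdale 10, Rivermont 3, Pinehurst 9, Claybrook 4, Stonebridge 3.
At 30 seats: Oakdale 10, Rivermont 3, Pinehurst 10, Claybrook 4, Stonebridge 3.
No province's allocation decreased.

none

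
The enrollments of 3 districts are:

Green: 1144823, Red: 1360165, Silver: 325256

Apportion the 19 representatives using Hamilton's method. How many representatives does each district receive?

Green 8, Red 9, Silver 2

The standard divisor is 2830244/19 ≈ 148960.211.
Standard quotas: Green 7.6854, Red 9.1311, Silver 2.1835.
Lower quotas: Green 7, Red 9, Silver 2 (sum 18, leaving 1 seat).
Remainders in descending order: Green 0.6854, Silver 0.1835, Red 0.1311.
Largest remainder: Green receives the extra seat.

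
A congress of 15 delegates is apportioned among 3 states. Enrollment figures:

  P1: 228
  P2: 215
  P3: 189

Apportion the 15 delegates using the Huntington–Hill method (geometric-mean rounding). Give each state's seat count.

P1: 5, P2: 5, P3: 5

With divisor 42: modified quotas P1 5.429, P2 5.119, P3 4.500.
Geometric-mean thresholds: P1 √(5·6)=5.477, P2 √(5·6)=5.477, P3 √(4·5)=4.472.
Each quota rounded against its threshold gives P1 5, P2 5, P3 5 (total 15).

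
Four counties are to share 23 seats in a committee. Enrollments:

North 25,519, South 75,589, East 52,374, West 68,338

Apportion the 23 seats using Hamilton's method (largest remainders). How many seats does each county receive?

The standard divisor is 221820/23 ≈ 9644.348.
Standard quotas: North 2.6460, South 7.8376, East 5.4305, West 7.0858.
Lower quotas: North 2, South 7, East 5, West 7 (sum 21, leaving 2 seats).
Remainders in descending order: South 0.8376, North 0.6460, East 0.4305, West 0.0858.
The surplus seats go to South, North.

North=3, South=8, East=5, West=7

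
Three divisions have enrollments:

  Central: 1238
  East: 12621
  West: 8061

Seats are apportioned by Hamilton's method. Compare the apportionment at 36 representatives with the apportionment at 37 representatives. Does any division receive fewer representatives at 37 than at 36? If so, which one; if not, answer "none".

none

At 36 seats: Central 2, East 21, West 13.
At 37 seats: Central 2, East 21, West 14.
No division's allocation decreased.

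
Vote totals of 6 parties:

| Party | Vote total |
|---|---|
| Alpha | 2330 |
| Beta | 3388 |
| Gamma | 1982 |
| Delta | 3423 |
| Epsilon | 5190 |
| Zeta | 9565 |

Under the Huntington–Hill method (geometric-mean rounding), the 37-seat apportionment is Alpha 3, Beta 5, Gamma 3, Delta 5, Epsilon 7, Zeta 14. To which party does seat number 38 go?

Priority for the next seat is population ÷ (√(s·(s+1))).
Priorities: Alpha 672.613, Beta 618.561, Gamma 572.154, Delta 624.951, Epsilon 693.543, Zeta 660.048.
Highest priority: Epsilon.

Epsilon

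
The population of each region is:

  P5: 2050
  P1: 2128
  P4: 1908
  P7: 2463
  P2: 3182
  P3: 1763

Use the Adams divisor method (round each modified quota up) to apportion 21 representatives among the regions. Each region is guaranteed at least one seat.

Standard divisor 13494/21 ≈ 642.571; standard quotas: P5 3.190, P1 3.312, P4 2.969, P7 3.833, P2 4.952, P3 2.744.
Rounding up gives 4, 4, 3, 4, 5, 3 = 23 seats, so the divisor must be adjusted.
With modified divisor 750: modified quotas P5 2.733, P1 2.837, P4 2.544, P7 3.284, P2 4.243, P3 2.351.
Rounding up: P5 3, P1 3, P4 3, P7 4, P2 5, P3 3 (total 21).

P5 3; P1 3; P4 3; P7 4; P2 5; P3 3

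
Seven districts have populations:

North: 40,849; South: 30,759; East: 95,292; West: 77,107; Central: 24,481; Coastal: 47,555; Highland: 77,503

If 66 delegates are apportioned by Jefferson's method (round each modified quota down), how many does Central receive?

Standard divisor 393546/66 ≈ 5962.818; standard quotas: North 6.851, South 5.158, East 15.981, West 12.931, Central 4.106, Coastal 7.975, Highland 12.998.
Rounding down gives 6, 5, 15, 12, 4, 7, 12 = 61 seats, so the divisor must be adjusted.
With modified divisor 5700: modified quotas North 7.166, South 5.396, East 16.718, West 13.528, Central 4.295, Coastal 8.343, Highland 13.597.
Rounding down: North 7, South 5, East 16, West 13, Central 4, Coastal 8, Highland 13 (total 66).
Central receives 4.

4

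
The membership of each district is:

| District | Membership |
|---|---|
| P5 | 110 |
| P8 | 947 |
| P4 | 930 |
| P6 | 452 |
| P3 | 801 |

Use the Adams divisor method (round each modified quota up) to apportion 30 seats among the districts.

Standard divisor 3240/30 ≈ 108; standard quotas: P5 1.019, P8 8.769, P4 8.611, P6 4.185, P3 7.417.
Rounding up gives 2, 9, 9, 5, 8 = 33 seats, so the divisor must be adjusted.
With modified divisor 115: modified quotas P5 0.957, P8 8.235, P4 8.087, P6 3.930, P3 6.965.
Rounding up: P5 1, P8 9, P4 9, P6 4, P3 7 (total 30).

P5=1; P8=9; P4=9; P6=4; P3=7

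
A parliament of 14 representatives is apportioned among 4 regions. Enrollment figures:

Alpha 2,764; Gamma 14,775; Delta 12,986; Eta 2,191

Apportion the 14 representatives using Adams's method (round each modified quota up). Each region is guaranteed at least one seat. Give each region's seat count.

Alpha 2, Gamma 6, Delta 5, Eta 1

Standard divisor 32716/14 ≈ 2336.857; standard quotas: Alpha 1.183, Gamma 6.323, Delta 5.557, Eta 0.938.
Rounding up gives 2, 7, 6, 1 = 16 seats, so the divisor must be adjusted.
With modified divisor 2700: modified quotas Alpha 1.024, Gamma 5.472, Delta 4.810, Eta 0.811.
Rounding up: Alpha 2, Gamma 6, Delta 5, Eta 1 (total 14).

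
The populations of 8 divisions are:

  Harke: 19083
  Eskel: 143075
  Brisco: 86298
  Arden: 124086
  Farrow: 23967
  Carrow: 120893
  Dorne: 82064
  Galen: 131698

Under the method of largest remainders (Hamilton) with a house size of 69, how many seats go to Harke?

2

Total 731164; standard divisor 731164/69 ≈ 10596.58.
Standard quotas: Harke 1.8009, Eskel 13.5020, Brisco 8.1439, Arden 11.7100, Farrow 2.2618, Carrow 11.4087, Dorne 7.7444, Galen 12.4283.
Lower quotas: Harke 1, Eskel 13, Brisco 8, Arden 11, Farrow 2, Carrow 11, Dorne 7, Galen 12 (sum 65, leaving 4 seats).
Remainders in descending order: Harke 0.8009, Dorne 0.7444, Arden 0.7100, Eskel 0.5020, Galen 0.4283, Carrow 0.4087, Farrow 0.2618, Brisco 0.1439.
Largest remainders: Harke, Dorne, Arden, Eskel receive the extra seats.
Harke receives 2.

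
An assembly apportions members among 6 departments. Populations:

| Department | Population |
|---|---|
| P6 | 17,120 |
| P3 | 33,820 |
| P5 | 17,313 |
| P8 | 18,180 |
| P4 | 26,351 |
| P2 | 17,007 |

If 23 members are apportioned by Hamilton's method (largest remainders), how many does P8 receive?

3

The standard divisor is 129791/23 ≈ 5643.087.
Standard quotas: P6 3.0338, P3 5.9932, P5 3.0680, P8 3.2216, P4 4.6696, P2 3.0138.
Lower quotas: P6 3, P3 5, P5 3, P8 3, P4 4, P2 3 (sum 21, leaving 2 seats).
Remainders in descending order: P3 0.9932, P4 0.6696, P8 0.2216, P5 0.0680, P6 0.0338, P2 0.0138.
Largest remainders: P3, P4 receive the extra seats.
P8 receives 3.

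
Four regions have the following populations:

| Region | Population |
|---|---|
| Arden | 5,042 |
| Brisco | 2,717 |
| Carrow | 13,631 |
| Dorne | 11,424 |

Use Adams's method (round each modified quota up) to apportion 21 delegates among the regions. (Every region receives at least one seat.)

Standard divisor 32814/21 ≈ 1562.571; standard quotas: Arden 3.227, Brisco 1.739, Carrow 8.723, Dorne 7.311.
Rounding up gives 4, 2, 9, 8 = 23 seats, so the divisor must be adjusted.
With modified divisor 1692: modified quotas Arden 2.980, Brisco 1.606, Carrow 8.056, Dorne 6.752.
Rounding up: Arden 3, Brisco 2, Carrow 9, Dorne 7 (total 21).

Arden 3; Brisco 2; Carrow 9; Dorne 7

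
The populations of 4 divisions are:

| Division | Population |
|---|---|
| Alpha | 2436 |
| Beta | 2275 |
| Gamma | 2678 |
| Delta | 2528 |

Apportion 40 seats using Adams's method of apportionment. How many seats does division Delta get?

Standard divisor 9917/40 ≈ 247.925; standard quotas: Alpha 9.826, Beta 9.176, Gamma 10.802, Delta 10.197.
Rounding up gives 10, 10, 11, 11 = 42 seats, so the divisor must be adjusted.
With modified divisor 260: modified quotas Alpha 9.369, Beta 8.750, Gamma 10.300, Delta 9.723.
Rounding up: Alpha 10, Beta 9, Gamma 11, Delta 10 (total 40).
Delta receives 10.

10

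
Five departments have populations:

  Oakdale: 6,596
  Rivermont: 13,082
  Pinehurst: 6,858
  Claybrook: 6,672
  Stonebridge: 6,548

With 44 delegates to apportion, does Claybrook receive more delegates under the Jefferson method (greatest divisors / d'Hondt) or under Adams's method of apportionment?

Adams

Jefferson: Oakdale 7, Rivermont 15, Pinehurst 8, Claybrook 7, Stonebridge 7.
Adams: Oakdale 7, Rivermont 14, Pinehurst 8, Claybrook 8, Stonebridge 7.
Claybrook gets 7 under Jefferson and 8 under Adams.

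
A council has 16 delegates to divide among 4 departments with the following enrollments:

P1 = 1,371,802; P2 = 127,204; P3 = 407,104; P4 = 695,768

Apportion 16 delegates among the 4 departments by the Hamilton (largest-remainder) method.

Total 2601878; standard divisor 2601878/16 ≈ 162617.375.
Standard quotas: P1 8.4358, P2 0.7822, P3 2.5034, P4 4.2786.
Lower quotas: P1 8, P2 0, P3 2, P4 4 (sum 14, leaving 2 seats).
Remainders in descending order: P2 0.7822, P3 0.5034, P1 0.4358, P4 0.2786.
Largest remainders: P2, P3 receive the extra seats.

P1=8, P2=1, P3=3, P4=4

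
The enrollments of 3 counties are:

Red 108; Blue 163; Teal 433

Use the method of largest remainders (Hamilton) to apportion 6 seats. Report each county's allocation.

Standard divisor: 704 ÷ 6 ≈ 117.333.
Standard quotas: Red 0.920, Blue 1.389, Teal 3.690.
Lower quotas: Red 0, Blue 1, Teal 3 (sum 4, leaving 2 seats).
Remainders in descending order: Red 0.920, Teal 0.690, Blue 0.389.
The surplus seats go to Red, Teal.

Red 1, Blue 1, Teal 4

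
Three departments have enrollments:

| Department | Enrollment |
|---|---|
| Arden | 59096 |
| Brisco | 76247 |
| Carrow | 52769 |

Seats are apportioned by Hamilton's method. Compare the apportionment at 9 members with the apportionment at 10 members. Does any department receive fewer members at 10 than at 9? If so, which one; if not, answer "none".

none

At 9 seats: Arden 3, Brisco 4, Carrow 2.
At 10 seats: Arden 3, Brisco 4, Carrow 3.
No department's allocation decreased.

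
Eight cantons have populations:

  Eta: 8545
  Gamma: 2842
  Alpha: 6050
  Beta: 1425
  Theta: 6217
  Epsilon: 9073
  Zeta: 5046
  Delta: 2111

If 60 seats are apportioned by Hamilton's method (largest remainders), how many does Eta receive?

13

Standard divisor: 41309 ÷ 60 ≈ 688.483.
Standard quotas: Eta 12.4113, Gamma 4.1279, Alpha 8.7874, Beta 2.0698, Theta 9.0300, Epsilon 13.1782, Zeta 7.3292, Delta 3.0662.
Lower quotas: Eta 12, Gamma 4, Alpha 8, Beta 2, Theta 9, Epsilon 13, Zeta 7, Delta 3 (sum 58, leaving 2 seats).
Remainders in descending order: Alpha 0.7874, Eta 0.4113, Zeta 0.3292, Epsilon 0.1782, Gamma 0.1279, Beta 0.0698, Delta 0.0662, Theta 0.0300.
The surplus seats go to Alpha, Eta.
Eta receives 13.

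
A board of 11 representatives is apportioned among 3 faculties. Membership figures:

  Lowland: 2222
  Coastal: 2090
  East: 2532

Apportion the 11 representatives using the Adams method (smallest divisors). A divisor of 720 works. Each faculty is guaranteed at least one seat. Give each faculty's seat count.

With modified divisor 720: modified quotas Lowland 3.086, Coastal 2.903, East 3.517.
Rounding up: Lowland 4, Coastal 3, East 4 (total 11).

Lowland: 4; Coastal: 3; East: 4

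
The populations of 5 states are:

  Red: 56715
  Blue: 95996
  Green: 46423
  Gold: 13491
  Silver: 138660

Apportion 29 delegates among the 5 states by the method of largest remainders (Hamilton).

Standard divisor: 351285 ÷ 29 ≈ 12113.276.
Standard quotas: Red 4.6821, Blue 7.9249, Green 3.8324, Gold 1.1137, Silver 11.4469.
Lower quotas: Red 4, Blue 7, Green 3, Gold 1, Silver 11 (sum 26, leaving 3 seats).
Remainders in descending order: Blue 0.9249, Green 0.8324, Red 0.6821, Silver 0.4469, Gold 0.1137.
Largest remainders: Blue, Green, Red receive the extra seats.

Red: 5, Blue: 8, Green: 4, Gold: 1, Silver: 11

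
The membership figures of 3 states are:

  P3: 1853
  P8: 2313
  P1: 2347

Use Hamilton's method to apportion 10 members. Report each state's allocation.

Standard divisor: 6513 ÷ 10 ≈ 651.3.
Standard quotas: P3 2.845, P8 3.551, P1 3.604.
Lower quotas: P3 2, P8 3, P1 3 (sum 8, leaving 2 seats).
Remainders in descending order: P3 0.845, P1 0.604, P8 0.551.
Largest remainders: P3, P1 receive the extra seats.

P3 3; P8 3; P1 4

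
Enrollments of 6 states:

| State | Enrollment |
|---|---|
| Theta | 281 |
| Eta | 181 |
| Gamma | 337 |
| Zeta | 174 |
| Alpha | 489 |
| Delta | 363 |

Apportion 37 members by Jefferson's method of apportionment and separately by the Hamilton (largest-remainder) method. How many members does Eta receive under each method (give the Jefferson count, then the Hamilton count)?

Jefferson: Theta 6, Eta 3, Gamma 7, Zeta 3, Alpha 10, Delta 8.
Hamilton: Theta 6, Eta 4, Gamma 7, Zeta 3, Alpha 10, Delta 7.
Eta gets 3 under Jefferson and 4 under Hamilton.

3 and 4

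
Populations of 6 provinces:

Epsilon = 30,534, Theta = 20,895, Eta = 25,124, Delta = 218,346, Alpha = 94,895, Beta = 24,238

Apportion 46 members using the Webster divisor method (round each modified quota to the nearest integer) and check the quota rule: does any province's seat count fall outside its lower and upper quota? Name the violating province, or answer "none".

none

Standard quotas: Epsilon 3.392, Theta 2.321, Eta 2.791, Delta 24.259, Alpha 10.543, Beta 2.693.
Webster allocation: Epsilon 3, Theta 2, Eta 3, Delta 24, Alpha 11, Beta 3.
Every allocation lies between the lower and upper quota.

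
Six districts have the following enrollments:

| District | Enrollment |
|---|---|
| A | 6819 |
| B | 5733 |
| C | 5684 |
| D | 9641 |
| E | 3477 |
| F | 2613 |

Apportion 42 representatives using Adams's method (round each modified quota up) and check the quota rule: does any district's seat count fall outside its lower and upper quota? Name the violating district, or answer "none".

Standard quotas: A 8.432, B 7.089, C 7.028, D 11.921, E 4.299, F 3.231.
Adams allocation: A 8, B 7, C 7, D 12, E 4, F 4.
Every allocation lies between the lower and upper quota.

none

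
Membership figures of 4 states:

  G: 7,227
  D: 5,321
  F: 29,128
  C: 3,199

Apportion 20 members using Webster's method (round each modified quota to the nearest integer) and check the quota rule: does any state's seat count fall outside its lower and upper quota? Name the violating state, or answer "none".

F

Standard quotas: G 3.221, D 2.371, F 12.982, C 1.426.
Webster allocation: G 3, D 2, F 14, C 1.
F has quota 12.982 (lower 12, upper 13) but receives 14 — outside the quota interval.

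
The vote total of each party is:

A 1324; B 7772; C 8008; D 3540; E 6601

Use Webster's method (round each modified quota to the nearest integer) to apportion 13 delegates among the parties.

A: 1, B: 3, C: 4, D: 2, E: 3

Standard divisor 27245/13 ≈ 2095.769; standard quotas: A 0.632, B 3.708, C 3.821, D 1.689, E 3.150.
Rounding to the nearest integer gives 1, 4, 4, 2, 3 = 14 seats, so the divisor must be adjusted.
With modified divisor 2250: modified quotas A 0.588, B 3.454, C 3.559, D 1.573, E 2.934.
Rounding to the nearest integer: A 1, B 3, C 4, D 2, E 3 (total 13).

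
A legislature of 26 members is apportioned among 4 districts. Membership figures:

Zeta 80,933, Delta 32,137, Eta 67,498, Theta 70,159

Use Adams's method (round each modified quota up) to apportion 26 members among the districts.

Zeta 8, Delta 4, Eta 7, Theta 7

Standard divisor 250727/26 ≈ 9643.346; standard quotas: Zeta 8.393, Delta 3.333, Eta 6.999, Theta 7.275.
Rounding up gives 9, 4, 7, 8 = 28 seats, so the divisor must be adjusted.
With modified divisor 10400: modified quotas Zeta 7.782, Delta 3.090, Eta 6.490, Theta 6.746.
Rounding up: Zeta 8, Delta 4, Eta 7, Theta 7 (total 26).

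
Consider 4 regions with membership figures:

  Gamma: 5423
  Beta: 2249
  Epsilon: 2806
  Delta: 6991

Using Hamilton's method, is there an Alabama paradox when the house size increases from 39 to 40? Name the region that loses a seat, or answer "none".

none

At 39 seats: Gamma 12, Beta 5, Epsilon 6, Delta 16.
At 40 seats: Gamma 12, Beta 5, Epsilon 7, Delta 16.
No region's allocation decreased.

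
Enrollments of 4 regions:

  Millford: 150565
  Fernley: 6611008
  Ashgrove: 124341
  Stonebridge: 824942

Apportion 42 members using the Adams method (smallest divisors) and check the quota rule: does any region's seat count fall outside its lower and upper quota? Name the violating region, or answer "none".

Standard quotas: Millford 0.820, Fernley 36.009, Ashgrove 0.677, Stonebridge 4.493.
Adams allocation: Millford 1, Fernley 35, Ashgrove 1, Stonebridge 5.
Fernley has quota 36.009 (lower 36, upper 37) but receives 35 — outside the quota interval.

Fernley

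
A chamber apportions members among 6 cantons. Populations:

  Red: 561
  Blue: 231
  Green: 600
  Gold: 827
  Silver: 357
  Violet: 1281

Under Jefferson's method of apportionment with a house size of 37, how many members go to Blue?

2

Standard divisor 3857/37 ≈ 104.243; standard quotas: Red 5.382, Blue 2.216, Green 5.756, Gold 7.933, Silver 3.425, Violet 12.289.
Rounding down gives 5, 2, 5, 7, 3, 12 = 34 seats, so the divisor must be adjusted.
With modified divisor 96: modified quotas Red 5.844, Blue 2.406, Green 6.250, Gold 8.615, Silver 3.719, Violet 13.344.
Rounding down: Red 5, Blue 2, Green 6, Gold 8, Silver 3, Violet 13 (total 37).
Blue receives 2.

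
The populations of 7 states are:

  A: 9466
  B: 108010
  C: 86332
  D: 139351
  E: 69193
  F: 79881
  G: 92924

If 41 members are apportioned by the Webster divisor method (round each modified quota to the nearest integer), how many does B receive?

Standard divisor 585157/41 ≈ 14272.122; standard quotas: A 0.663, B 7.568, C 6.049, D 9.764, E 4.848, F 5.597, G 6.511.
Rounding to the nearest integer gives 1, 8, 6, 10, 5, 6, 7 = 43 seats, so the divisor must be adjusted.
With modified divisor 14460: modified quotas A 0.655, B 7.470, C 5.970, D 9.637, E 4.785, F 5.524, G 6.426.
Rounding to the nearest integer: A 1, B 7, C 6, D 10, E 5, F 6, G 6 (total 41).
B receives 7.

7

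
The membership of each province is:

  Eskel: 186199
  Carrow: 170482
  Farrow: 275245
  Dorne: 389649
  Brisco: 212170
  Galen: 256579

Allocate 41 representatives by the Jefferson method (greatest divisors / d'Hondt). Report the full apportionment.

Eskel=5; Carrow=4; Farrow=8; Dorne=11; Brisco=6; Galen=7

Standard divisor 1490324/41 ≈ 36349.366; standard quotas: Eskel 5.122, Carrow 4.690, Farrow 7.572, Dorne 10.720, Brisco 5.837, Galen 7.059.
Rounding down gives 5, 4, 7, 10, 5, 7 = 38 seats, so the divisor must be adjusted.
With modified divisor 34300: modified quotas Eskel 5.429, Carrow 4.970, Farrow 8.025, Dorne 11.360, Brisco 6.186, Galen 7.480.
Rounding down: Eskel 5, Carrow 4, Farrow 8, Dorne 11, Brisco 6, Galen 7 (total 41).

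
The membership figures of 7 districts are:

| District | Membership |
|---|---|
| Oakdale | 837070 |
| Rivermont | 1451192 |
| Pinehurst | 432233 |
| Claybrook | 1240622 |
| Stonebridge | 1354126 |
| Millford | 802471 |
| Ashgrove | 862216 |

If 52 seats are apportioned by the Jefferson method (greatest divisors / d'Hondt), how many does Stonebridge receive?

Standard divisor 6979930/52 ≈ 134229.423; standard quotas: Oakdale 6.236, Rivermont 10.811, Pinehurst 3.220, Claybrook 9.243, Stonebridge 10.088, Millford 5.978, Ashgrove 6.423.
Rounding down gives 6, 10, 3, 9, 10, 5, 6 = 49 seats, so the divisor must be adjusted.
With modified divisor 123600: modified quotas Oakdale 6.772, Rivermont 11.741, Pinehurst 3.497, Claybrook 10.037, Stonebridge 10.956, Millford 6.492, Ashgrove 6.976.
Rounding down: Oakdale 6, Rivermont 11, Pinehurst 3, Claybrook 10, Stonebridge 10, Millford 6, Ashgrove 6 (total 52).
Stonebridge receives 10.

10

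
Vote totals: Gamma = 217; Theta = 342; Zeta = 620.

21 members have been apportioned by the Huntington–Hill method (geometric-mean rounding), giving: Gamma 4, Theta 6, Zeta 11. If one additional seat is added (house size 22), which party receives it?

Priority for the next seat is population ÷ (√(s·(s+1))).
Priorities: Gamma 48.523, Theta 52.772, Zeta 53.964.
Highest priority: Zeta.

Zeta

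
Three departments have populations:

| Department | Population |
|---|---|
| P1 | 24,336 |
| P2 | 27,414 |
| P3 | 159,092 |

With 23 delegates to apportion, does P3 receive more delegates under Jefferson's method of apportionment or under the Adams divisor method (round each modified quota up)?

Jefferson

Jefferson: P1 2, P2 3, P3 18.
Adams: P1 3, P2 3, P3 17.
P3 gets 18 under Jefferson and 17 under Adams.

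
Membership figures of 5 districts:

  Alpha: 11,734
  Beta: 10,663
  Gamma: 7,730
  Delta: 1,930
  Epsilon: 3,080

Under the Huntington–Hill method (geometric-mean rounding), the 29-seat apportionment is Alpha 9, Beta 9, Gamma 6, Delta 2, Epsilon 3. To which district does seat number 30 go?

Priority for the next seat is population ÷ (√(s·(s+1))).
Priorities: Alpha 1236.872, Beta 1123.979, Gamma 1192.765, Delta 787.919, Epsilon 889.119.
Highest priority: Alpha.

Alpha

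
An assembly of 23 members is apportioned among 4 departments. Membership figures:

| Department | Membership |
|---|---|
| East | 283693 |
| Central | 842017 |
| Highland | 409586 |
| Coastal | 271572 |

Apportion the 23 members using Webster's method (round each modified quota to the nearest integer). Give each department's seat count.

Standard divisor 1806868/23 ≈ 78559.478; standard quotas: East 3.611, Central 10.718, Highland 5.214, Coastal 3.457.
Rounding to the nearest integer gives East 4, Central 11, Highland 5, Coastal 3 — total 23, matching the house size, so no adjustment is needed.

East 4, Central 11, Highland 5, Coastal 3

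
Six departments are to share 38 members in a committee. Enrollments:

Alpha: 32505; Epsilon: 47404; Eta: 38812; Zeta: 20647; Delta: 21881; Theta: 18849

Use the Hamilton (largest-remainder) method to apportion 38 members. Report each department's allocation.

Total 180098; standard divisor 180098/38 ≈ 4739.421.
Standard quotas: Alpha 6.8584, Epsilon 10.0021, Eta 8.1892, Zeta 4.3564, Delta 4.6168, Theta 3.9771.
Lower quotas: Alpha 6, Epsilon 10, Eta 8, Zeta 4, Delta 4, Theta 3 (sum 35, leaving 3 seats).
Remainders in descending order: Theta 0.9771, Alpha 0.8584, Delta 0.6168, Zeta 0.3564, Eta 0.1892, Epsilon 0.0021.
The surplus seats go to Theta, Alpha, Delta.

Alpha=7; Epsilon=10; Eta=8; Zeta=4; Delta=5; Theta=4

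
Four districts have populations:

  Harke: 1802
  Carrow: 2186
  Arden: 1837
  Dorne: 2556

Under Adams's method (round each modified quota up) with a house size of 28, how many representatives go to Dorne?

9

Standard divisor 8381/28 ≈ 299.321; standard quotas: Harke 6.020, Carrow 7.303, Arden 6.137, Dorne 8.539.
Rounding up gives 7, 8, 7, 9 = 31 seats, so the divisor must be adjusted.
With modified divisor 316: modified quotas Harke 5.703, Carrow 6.918, Arden 5.813, Dorne 8.089.
Rounding up: Harke 6, Carrow 7, Arden 6, Dorne 9 (total 28).
Dorne receives 9.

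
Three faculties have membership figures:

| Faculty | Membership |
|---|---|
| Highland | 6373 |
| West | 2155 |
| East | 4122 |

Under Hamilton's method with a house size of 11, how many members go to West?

The standard divisor is 12650/11 = 1150.
Standard quotas: Highland 5.5417, West 1.8739, East 3.5843.
Lower quotas: Highland 5, West 1, East 3 (sum 9, leaving 2 seats).
Remainders in descending order: West 0.8739, East 0.5843, Highland 0.5417.
Largest remainders: West, East receive the extra seats.
West receives 2.

2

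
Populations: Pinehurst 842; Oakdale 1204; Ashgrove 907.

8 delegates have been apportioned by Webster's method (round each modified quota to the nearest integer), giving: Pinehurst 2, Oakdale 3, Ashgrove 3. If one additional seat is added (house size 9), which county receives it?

Oakdale

Priority for the next seat is population ÷ (current seats + 0.5).
Priorities: Pinehurst 336.800, Oakdale 344.000, Ashgrove 259.143.
Highest priority: Oakdale.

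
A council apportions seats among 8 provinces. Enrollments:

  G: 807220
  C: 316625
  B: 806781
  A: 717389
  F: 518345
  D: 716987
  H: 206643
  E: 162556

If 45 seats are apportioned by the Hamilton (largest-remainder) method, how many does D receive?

The standard divisor is 4252546/45 ≈ 94501.022.
Standard quotas: G 8.5419, C 3.3505, B 8.5373, A 7.5913, F 5.4851, D 7.5871, H 2.1867, E 1.7202.
Lower quotas: G 8, C 3, B 8, A 7, F 5, D 7, H 2, E 1 (sum 41, leaving 4 seats).
Remainders in descending order: E 0.7202, A 0.5913, D 0.5871, G 0.5419, B 0.5373, F 0.4851, C 0.3505, H 0.1867.
The surplus seats go to E, A, D, G.
D receives 8.

8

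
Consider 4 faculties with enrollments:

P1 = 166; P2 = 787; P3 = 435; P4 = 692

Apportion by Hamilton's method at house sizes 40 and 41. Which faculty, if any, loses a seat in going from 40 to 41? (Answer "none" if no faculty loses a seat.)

none

At 40 seats: P1 3, P2 15, P3 9, P4 13.
At 41 seats: P1 3, P2 15, P3 9, P4 14.
No faculty's allocation decreased.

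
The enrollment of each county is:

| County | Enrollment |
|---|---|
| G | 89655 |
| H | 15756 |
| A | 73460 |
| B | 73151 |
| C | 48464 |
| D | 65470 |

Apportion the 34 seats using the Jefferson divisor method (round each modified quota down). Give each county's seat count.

G 9, H 1, A 7, B 7, C 4, D 6

Standard divisor 365956/34 ≈ 10763.412; standard quotas: G 8.330, H 1.464, A 6.825, B 6.796, C 4.503, D 6.083.
Rounding down gives 8, 1, 6, 6, 4, 6 = 31 seats, so the divisor must be adjusted.
With modified divisor 9800: modified quotas G 9.148, H 1.608, A 7.496, B 7.464, C 4.945, D 6.681.
Rounding down: G 9, H 1, A 7, B 7, C 4, D 6 (total 34).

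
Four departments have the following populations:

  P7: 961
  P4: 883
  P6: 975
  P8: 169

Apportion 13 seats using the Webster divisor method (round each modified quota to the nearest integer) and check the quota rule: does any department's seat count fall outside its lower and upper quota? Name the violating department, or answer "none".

none

Standard quotas: P7 4.181, P4 3.842, P6 4.242, P8 0.735.
Webster allocation: P7 4, P4 4, P6 4, P8 1.
Every allocation lies between the lower and upper quota.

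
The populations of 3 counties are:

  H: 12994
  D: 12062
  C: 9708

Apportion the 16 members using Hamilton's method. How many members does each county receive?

Total 34764; standard divisor 34764/16 ≈ 2172.75.
Standard quotas: H 5.9804, D 5.5515, C 4.4681.
Lower quotas: H 5, D 5, C 4 (sum 14, leaving 2 seats).
Remainders in descending order: H 0.9804, D 0.5515, C 0.4681.
Largest remainders: H, D receive the extra seats.

H 6, D 6, C 4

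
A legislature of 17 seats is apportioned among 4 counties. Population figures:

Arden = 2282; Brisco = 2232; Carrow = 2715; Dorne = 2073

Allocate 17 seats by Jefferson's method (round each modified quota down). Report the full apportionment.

Standard divisor 9302/17 ≈ 547.176; standard quotas: Arden 4.171, Brisco 4.079, Carrow 4.962, Dorne 3.789.
Rounding down gives 4, 4, 4, 3 = 15 seats, so the divisor must be adjusted.
With modified divisor 500: modified quotas Arden 4.564, Brisco 4.464, Carrow 5.430, Dorne 4.146.
Rounding down: Arden 4, Brisco 4, Carrow 5, Dorne 4 (total 17).

Arden 4, Brisco 4, Carrow 5, Dorne 4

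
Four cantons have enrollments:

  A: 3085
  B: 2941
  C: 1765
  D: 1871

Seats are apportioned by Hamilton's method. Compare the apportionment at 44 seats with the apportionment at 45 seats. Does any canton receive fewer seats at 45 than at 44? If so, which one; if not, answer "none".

none

At 44 seats: A 14, B 13, C 8, D 9.
At 45 seats: A 14, B 14, C 8, D 9.
No canton's allocation decreased.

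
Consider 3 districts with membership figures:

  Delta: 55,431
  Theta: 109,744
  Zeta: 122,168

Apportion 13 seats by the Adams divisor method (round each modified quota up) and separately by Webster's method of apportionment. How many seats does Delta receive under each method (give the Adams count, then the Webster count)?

Adams: Delta 3, Theta 5, Zeta 5.
Webster: Delta 2, Theta 5, Zeta 6.
Delta gets 3 under Adams and 2 under Webster.

3 and 2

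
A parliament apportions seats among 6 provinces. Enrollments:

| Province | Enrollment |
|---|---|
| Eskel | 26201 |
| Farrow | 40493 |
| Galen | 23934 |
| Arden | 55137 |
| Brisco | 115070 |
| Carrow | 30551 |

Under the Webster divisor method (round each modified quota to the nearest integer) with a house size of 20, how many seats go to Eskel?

2

Standard divisor 291386/20 ≈ 14569.3; standard quotas: Eskel 1.798, Farrow 2.779, Galen 1.643, Arden 3.784, Brisco 7.898, Carrow 2.097.
Rounding to the nearest integer gives 2, 3, 2, 4, 8, 2 = 21 seats, so the divisor must be adjusted.
With modified divisor 15500: modified quotas Eskel 1.690, Farrow 2.612, Galen 1.544, Arden 3.557, Brisco 7.424, Carrow 1.971.
Rounding to the nearest integer: Eskel 2, Farrow 3, Galen 2, Arden 4, Brisco 7, Carrow 2 (total 20).
Eskel receives 2.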